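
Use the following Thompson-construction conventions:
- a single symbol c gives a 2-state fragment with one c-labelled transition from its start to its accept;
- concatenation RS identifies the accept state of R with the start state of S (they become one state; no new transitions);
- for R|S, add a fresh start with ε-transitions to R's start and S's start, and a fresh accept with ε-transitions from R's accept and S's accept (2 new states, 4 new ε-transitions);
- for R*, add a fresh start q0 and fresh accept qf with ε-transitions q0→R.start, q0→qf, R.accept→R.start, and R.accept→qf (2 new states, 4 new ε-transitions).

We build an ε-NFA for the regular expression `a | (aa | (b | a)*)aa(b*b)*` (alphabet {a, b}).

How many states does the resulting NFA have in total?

Per subexpression:
Each of the 9 symbol leaves contributes a 2-state fragment.
  aa — 3 states
  b | a — 6 states
  (b | a)* — 8 states
  aa | (b | a)* — 13 states
  b* — 4 states
  b*b — 5 states
  (b*b)* — 7 states
  (aa | (b | a)*)aa(b*b)* — 21 states
  a | (aa | (b | a)*)aa(b*b)* — 25 states

25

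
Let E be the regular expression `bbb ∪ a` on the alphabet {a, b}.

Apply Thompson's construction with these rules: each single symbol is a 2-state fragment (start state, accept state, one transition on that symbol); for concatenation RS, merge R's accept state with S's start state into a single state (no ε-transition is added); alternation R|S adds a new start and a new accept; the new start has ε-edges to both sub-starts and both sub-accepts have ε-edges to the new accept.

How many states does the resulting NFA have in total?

8

By structural recursion:
Each of the 4 symbol leaves contributes a 2-state fragment.
  bbb → 4 states
  bbb ∪ a → 8 states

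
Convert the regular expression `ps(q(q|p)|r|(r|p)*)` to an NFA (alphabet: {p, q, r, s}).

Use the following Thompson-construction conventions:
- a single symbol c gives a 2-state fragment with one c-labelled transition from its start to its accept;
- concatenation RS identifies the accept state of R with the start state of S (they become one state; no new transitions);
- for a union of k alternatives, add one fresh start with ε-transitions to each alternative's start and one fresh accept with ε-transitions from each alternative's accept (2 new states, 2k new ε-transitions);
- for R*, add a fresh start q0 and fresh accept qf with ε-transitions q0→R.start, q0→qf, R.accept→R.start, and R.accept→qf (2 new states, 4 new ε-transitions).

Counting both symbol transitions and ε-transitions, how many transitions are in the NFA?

26

Building bottom-up:
Each of the 8 symbol leaves contributes 1 transition (1 symbol, 0 ε).
  q|p = 6 transitions (2 symbol, 4 ε)
  q(q|p) = 7 transitions (3 symbol, 4 ε)
  r|p = 6 transitions (2 symbol, 4 ε)
  (r|p)* = 10 transitions (2 symbol, 8 ε)
  q(q|p)|r|(r|p)* = 24 transitions (6 symbol, 18 ε)
  ps(q(q|p)|r|(r|p)*) = 26 transitions (8 symbol, 18 ε)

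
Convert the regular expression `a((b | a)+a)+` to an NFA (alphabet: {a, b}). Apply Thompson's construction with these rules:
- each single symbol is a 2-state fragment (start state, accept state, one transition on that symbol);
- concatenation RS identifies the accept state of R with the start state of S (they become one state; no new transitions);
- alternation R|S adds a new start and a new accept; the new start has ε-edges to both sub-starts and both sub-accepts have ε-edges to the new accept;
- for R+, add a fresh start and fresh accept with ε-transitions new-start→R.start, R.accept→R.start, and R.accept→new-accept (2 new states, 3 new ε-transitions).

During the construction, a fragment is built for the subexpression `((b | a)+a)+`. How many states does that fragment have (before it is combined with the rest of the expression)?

Fragment for `((b | a)+a)+`:
Each of the 3 symbol leaves contributes a 2-state fragment.
  b | a = 6 states
  (b | a)+ = 8 states
  (b | a)+a = 9 states
  ((b | a)+a)+ = 11 states

11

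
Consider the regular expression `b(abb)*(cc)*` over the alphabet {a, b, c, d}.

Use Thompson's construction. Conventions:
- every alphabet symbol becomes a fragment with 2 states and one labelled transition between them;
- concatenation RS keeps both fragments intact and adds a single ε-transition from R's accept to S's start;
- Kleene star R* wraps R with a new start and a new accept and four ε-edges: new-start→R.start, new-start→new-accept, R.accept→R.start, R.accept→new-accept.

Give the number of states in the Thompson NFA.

16

Building bottom-up:
Each of the 6 symbol leaves contributes a 2-state fragment.
  abb → 6 states
  (abb)* → 8 states
  cc → 4 states
  (cc)* → 6 states
  b(abb)*(cc)* → 16 states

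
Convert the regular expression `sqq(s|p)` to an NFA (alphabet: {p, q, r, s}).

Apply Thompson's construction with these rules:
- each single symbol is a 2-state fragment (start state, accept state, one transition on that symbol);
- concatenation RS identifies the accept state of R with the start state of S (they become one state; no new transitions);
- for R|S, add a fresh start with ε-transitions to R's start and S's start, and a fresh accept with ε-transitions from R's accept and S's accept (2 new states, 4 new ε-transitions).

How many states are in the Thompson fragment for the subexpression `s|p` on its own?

Fragment for `s|p`:
Each of the 2 symbol leaves contributes a 2-state fragment.
  s|p → 6 states

6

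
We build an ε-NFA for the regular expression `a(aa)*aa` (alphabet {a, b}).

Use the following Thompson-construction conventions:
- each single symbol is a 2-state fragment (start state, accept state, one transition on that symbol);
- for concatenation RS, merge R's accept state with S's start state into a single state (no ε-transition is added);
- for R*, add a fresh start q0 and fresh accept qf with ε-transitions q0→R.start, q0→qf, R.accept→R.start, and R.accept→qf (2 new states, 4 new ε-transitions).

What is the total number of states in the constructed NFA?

Bottom-up over the parse tree:
Each of the 5 symbol leaves contributes a 2-state fragment.
  aa → 3 states
  (aa)* → 5 states
  a(aa)*aa → 8 states

8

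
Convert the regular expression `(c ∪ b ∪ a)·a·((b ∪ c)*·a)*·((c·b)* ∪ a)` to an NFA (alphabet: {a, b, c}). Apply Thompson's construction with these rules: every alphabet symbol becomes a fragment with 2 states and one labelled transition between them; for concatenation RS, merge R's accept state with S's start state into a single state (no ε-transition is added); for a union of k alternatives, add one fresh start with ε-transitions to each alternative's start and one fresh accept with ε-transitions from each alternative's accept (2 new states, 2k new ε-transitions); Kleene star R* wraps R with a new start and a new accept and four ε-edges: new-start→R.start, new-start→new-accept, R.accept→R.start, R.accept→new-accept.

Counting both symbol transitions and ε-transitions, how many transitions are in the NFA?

By structural recursion:
Each of the 10 symbol leaves contributes 1 transition (1 symbol, 0 ε).
  c ∪ b ∪ a = 9 transitions (3 symbol, 6 ε)
  b ∪ c = 6 transitions (2 symbol, 4 ε)
  (b ∪ c)* = 10 transitions (2 symbol, 8 ε)
  (b ∪ c)*·a = 11 transitions (3 symbol, 8 ε)
  ((b ∪ c)*·a)* = 15 transitions (3 symbol, 12 ε)
  c·b = 2 transitions (2 symbol, 0 ε)
  (c·b)* = 6 transitions (2 symbol, 4 ε)
  (c·b)* ∪ a = 11 transitions (3 symbol, 8 ε)
  (c ∪ b ∪ a)·a·((b ∪ c)*·a)*·((c·b)* ∪ a) = 36 transitions (10 symbol, 26 ε)

36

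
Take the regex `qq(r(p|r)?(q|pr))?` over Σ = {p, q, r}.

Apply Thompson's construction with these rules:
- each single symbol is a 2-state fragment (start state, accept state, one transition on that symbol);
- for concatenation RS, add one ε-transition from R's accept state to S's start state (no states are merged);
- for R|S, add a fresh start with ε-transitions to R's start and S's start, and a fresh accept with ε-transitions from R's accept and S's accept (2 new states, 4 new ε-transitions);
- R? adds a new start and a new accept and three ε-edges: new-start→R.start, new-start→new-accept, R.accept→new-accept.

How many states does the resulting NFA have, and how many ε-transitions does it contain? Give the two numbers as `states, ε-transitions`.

24, 19

By structural recursion:
Each of the 8 symbol leaves contributes 2 states and 0 ε-transitions.
  p|r = 6 states, 4 ε-transitions
  (p|r)? = 8 states, 7 ε-transitions
  pr = 4 states, 1 ε-transition
  q|pr = 8 states, 5 ε-transitions
  r(p|r)?(q|pr) = 18 states, 14 ε-transitions
  (r(p|r)?(q|pr))? = 20 states, 17 ε-transitions
  qq(r(p|r)?(q|pr))? = 24 states, 19 ε-transitions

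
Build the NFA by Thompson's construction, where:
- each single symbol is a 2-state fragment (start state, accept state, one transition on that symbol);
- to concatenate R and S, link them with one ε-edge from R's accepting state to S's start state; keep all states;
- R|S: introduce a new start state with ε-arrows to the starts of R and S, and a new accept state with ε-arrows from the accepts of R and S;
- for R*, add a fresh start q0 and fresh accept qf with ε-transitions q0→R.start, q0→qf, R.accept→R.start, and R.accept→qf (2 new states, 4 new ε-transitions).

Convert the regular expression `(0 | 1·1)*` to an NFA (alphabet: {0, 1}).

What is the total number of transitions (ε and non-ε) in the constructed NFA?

12

Per subexpression:
Each of the 3 symbol leaves contributes 1 transition (1 symbol, 0 ε).
  1·1 = 3 transitions (2 symbol, 1 ε)
  0 | 1·1 = 8 transitions (3 symbol, 5 ε)
  (0 | 1·1)* = 12 transitions (3 symbol, 9 ε)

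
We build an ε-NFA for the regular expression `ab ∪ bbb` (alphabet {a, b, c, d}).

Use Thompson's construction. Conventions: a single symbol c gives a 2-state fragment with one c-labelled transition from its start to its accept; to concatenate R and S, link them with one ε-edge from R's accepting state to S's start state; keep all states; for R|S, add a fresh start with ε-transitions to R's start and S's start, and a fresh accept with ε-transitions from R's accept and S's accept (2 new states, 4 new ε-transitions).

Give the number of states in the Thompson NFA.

12

Recursing over subexpressions:
Each of the 5 symbol leaves contributes a 2-state fragment.
  ab — 4 states
  bbb — 6 states
  ab ∪ bbb — 12 states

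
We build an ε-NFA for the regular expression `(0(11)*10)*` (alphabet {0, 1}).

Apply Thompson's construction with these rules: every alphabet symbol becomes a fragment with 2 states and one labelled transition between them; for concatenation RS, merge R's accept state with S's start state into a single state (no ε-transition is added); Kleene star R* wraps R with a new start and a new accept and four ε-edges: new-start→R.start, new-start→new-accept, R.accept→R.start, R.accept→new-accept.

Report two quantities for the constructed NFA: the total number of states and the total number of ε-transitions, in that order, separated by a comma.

Bottom-up over the parse tree:
Each of the 5 symbol leaves contributes 2 states and 0 ε-transitions.
  11 → 3 states, 0 ε-transitions
  (11)* → 5 states, 4 ε-transitions
  0(11)*10 → 8 states, 4 ε-transitions
  (0(11)*10)* → 10 states, 8 ε-transitions

10, 8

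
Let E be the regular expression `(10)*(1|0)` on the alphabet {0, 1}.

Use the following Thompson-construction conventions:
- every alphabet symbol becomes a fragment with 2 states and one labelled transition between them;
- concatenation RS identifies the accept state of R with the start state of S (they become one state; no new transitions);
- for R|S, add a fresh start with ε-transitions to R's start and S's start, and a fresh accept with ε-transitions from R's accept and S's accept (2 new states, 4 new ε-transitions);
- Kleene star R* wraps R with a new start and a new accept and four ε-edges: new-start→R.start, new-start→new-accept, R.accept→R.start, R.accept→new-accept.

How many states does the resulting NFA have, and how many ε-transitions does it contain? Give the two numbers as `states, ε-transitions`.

By structural recursion:
Each of the 4 symbol leaves contributes 2 states and 0 ε-transitions.
  10 — 3 states, 0 ε-transitions
  (10)* — 5 states, 4 ε-transitions
  1|0 — 6 states, 4 ε-transitions
  (10)*(1|0) — 10 states, 8 ε-transitions

10, 8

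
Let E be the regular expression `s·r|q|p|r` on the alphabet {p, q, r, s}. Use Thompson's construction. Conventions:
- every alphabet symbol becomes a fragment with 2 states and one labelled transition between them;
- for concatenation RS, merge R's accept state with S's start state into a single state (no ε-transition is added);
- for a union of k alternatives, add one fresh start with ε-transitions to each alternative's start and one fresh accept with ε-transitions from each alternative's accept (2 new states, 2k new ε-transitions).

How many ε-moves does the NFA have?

Bottom-up over the parse tree:
Each of the 5 symbol leaves contributes 0 ε-transitions.
  s·r → 0 ε-transitions
  s·r|q|p|r → 8 ε-transitions

8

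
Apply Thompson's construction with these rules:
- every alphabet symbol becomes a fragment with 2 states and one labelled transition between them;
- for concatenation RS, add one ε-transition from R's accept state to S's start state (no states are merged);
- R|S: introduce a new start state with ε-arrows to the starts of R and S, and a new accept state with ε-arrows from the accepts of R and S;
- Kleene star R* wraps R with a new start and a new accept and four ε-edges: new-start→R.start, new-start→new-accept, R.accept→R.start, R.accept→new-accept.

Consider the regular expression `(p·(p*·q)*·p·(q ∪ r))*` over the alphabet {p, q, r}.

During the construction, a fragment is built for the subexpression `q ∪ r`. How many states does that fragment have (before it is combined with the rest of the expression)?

Fragment for `q ∪ r`:
Each of the 2 symbol leaves contributes a 2-state fragment.
  q ∪ r = 6 states

6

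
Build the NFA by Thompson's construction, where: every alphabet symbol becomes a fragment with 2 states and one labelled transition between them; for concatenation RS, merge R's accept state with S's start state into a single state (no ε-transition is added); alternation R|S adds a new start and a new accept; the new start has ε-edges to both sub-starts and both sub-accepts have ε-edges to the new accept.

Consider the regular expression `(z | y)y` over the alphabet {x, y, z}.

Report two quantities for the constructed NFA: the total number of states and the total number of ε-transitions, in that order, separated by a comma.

7, 4

Per subexpression:
Each of the 3 symbol leaves contributes 2 states and 0 ε-transitions.
  z | y = 6 states, 4 ε-transitions
  (z | y)y = 7 states, 4 ε-transitions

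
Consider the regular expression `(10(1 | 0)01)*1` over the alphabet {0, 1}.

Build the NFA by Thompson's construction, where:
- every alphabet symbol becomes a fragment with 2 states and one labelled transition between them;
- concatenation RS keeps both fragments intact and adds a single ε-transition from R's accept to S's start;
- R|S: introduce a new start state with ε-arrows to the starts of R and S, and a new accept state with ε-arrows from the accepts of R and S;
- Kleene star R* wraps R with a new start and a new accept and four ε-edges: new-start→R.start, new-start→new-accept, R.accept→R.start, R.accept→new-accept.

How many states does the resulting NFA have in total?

18

By structural recursion:
Each of the 7 symbol leaves contributes a 2-state fragment.
  1 | 0 → 6 states
  10(1 | 0)01 → 14 states
  (10(1 | 0)01)* → 16 states
  (10(1 | 0)01)*1 → 18 states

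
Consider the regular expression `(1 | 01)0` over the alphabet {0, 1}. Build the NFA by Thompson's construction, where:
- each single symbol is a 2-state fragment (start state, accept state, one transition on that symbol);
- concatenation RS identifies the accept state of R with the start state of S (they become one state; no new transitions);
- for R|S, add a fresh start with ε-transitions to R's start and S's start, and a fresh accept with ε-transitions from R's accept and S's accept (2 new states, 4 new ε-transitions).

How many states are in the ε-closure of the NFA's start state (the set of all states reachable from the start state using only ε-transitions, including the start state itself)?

3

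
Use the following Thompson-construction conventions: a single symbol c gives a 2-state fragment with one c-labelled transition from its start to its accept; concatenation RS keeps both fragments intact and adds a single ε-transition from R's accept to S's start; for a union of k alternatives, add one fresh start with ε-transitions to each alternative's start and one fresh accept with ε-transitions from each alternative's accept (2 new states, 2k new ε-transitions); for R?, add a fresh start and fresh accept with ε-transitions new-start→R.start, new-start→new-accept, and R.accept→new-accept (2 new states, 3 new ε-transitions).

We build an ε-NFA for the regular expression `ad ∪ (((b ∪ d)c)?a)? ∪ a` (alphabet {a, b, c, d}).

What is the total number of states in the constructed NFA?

22

Recursing over subexpressions:
Each of the 7 symbol leaves contributes a 2-state fragment.
  ad — 4 states
  b ∪ d — 6 states
  (b ∪ d)c — 8 states
  ((b ∪ d)c)? — 10 states
  ((b ∪ d)c)?a — 12 states
  (((b ∪ d)c)?a)? — 14 states
  ad ∪ (((b ∪ d)c)?a)? ∪ a — 22 states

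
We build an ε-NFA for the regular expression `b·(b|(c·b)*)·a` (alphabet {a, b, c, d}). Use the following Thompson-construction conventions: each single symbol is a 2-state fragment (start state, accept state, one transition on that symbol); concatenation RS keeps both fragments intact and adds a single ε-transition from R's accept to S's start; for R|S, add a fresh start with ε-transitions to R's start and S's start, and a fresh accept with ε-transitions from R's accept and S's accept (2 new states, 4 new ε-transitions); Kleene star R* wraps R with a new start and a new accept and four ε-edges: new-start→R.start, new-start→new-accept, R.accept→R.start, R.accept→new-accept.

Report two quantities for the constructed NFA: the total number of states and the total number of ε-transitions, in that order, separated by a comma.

14, 11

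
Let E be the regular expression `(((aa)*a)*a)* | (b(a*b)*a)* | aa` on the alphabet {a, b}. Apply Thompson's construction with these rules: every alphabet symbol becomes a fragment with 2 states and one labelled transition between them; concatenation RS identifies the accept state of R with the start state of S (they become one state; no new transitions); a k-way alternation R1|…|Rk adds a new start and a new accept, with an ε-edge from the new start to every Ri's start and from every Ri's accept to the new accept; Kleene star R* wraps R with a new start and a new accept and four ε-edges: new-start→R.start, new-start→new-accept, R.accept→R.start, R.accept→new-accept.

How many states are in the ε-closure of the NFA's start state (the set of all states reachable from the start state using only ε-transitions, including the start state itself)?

13

Let C(F) = |ε-closure(F.start)| within fragment F, and note whether F accepts ε. Symbol fragments have C = 1 and do not accept ε. Then:
  aa — |ε-closure| equals the left operand's closure size = 1 (its accept is not ε-reachable, so the closure stops there)
  (aa)* — new start has ε-edges to the inner start and to the new accept, so |ε-closure| = 2 + 1 = 3
  (aa)*a — |ε-closure| = 3 + (1−1) = 3 (closure spills across the concat boundary because the left factor accepts ε)
  ((aa)*a)* — new start has ε-edges to the inner start and to the new accept, so |ε-closure| = 2 + 3 = 5
  ((aa)*a)*a — |ε-closure| = 5 + (1−1) = 5 (closure spills across the concat boundary because the left factor accepts ε)
  (((aa)*a)*a)* — new start has ε-edges to the inner start and to the new accept, so |ε-closure| = 2 + 5 = 7
  a* — the star's fresh start ε-reaches both the body's start and the fresh accept: |ε-closure| = 2 + 1 = 3
  a*b — the left operand accepts ε, so the closure extends into the next operand (the shared merged state is already counted); |ε-closure| = 3 + (1−1) = 3
  (a*b)* — new start has ε-edges to the inner start and to the new accept, so |ε-closure| = 2 + 3 = 5
  b(a*b)*a — |ε-closure| equals the left operand's closure size = 1 (its accept is not ε-reachable, so the closure stops there)
  (b(a*b)*a)* — |ε-closure| = 1 (new start) + 1 (body) + 1 (new accept) = 3
  aa — |ε-closure| equals the left operand's closure size = 1 (its accept is not ε-reachable, so the closure stops there)
  (((aa)*a)*a)* | (b(a*b)*a)* | aa — new start ε-reaches every alternative's start; at least one alternative accepts ε, so the union's new accept is reached too: |ε-closure| = 1 + 7 + 3 + 1 + 1 = 13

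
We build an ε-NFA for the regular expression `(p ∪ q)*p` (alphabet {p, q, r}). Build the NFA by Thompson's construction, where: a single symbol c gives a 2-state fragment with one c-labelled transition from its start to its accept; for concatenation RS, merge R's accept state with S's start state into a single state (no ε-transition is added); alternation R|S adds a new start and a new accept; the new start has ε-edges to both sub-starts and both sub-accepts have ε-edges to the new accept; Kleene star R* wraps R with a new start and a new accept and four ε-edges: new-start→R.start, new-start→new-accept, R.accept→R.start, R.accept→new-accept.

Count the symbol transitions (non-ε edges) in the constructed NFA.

3

Building bottom-up:
Each of the 3 symbol leaves contributes exactly 1 symbol transition.
  p ∪ q = 2 symbol transitions
  (p ∪ q)* = 2 symbol transitions
  (p ∪ q)*p = 3 symbol transitions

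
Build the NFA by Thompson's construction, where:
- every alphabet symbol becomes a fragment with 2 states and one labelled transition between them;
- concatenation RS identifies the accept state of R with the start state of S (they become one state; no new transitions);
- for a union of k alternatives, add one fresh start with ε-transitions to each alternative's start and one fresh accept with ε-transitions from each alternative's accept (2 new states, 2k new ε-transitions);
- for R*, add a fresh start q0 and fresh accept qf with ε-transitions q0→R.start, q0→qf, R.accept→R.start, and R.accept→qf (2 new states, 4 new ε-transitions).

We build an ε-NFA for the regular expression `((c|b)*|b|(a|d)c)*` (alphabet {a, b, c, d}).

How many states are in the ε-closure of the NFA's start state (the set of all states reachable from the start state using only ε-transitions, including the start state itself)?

Compute the ε-closure size of each fragment's start state recursively; a symbol fragment's start has no outgoing ε-edge, so its closure is just itself (size 1).
  c|b → C = 1 + 1 + 1 = 3 (the new accept is not ε-reachable since no branch accepts ε)
  (c|b)* → C = 1 (new start) + 3 (body) + 1 (new accept) = 5
  a|d → C = 1 + 1 + 1 = 3 (the new accept is not ε-reachable since no branch accepts ε)
  (a|d)c → C equals the left operand's closure size = 3 (its accept is not ε-reachable, so the closure stops there)
  (c|b)*|b|(a|d)c → C = 1 (new start) + (5 + 1 + 3) + 1 (new accept, since some branch ε-reaches its own accept) = 11
  ((c|b)*|b|(a|d)c)* → the star's fresh start ε-reaches both the body's start and the fresh accept: C = 2 + 11 = 13

13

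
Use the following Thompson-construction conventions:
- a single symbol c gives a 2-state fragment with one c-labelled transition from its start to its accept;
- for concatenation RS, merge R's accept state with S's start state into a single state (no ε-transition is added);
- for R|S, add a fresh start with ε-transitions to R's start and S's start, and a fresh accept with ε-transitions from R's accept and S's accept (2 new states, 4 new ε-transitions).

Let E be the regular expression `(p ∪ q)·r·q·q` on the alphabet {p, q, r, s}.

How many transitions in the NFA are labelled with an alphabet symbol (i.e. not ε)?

5

By structural recursion:
Each of the 5 symbol leaves contributes exactly 1 symbol transition.
  p ∪ q : 2 symbol transitions
  (p ∪ q)·r·q·q : 5 symbol transitions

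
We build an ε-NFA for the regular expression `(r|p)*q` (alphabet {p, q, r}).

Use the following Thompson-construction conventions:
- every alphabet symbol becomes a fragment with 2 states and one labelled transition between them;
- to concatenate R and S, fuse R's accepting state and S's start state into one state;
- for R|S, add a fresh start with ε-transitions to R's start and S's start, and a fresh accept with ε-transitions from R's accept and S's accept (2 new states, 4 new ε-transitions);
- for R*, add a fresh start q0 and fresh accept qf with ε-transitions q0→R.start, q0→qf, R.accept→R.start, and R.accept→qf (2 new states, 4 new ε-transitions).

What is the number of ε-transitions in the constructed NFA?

Bottom-up over the parse tree:
Each of the 3 symbol leaves contributes 0 ε-transitions.
  r|p — 4 ε-transitions
  (r|p)* — 8 ε-transitions
  (r|p)*q — 8 ε-transitions

8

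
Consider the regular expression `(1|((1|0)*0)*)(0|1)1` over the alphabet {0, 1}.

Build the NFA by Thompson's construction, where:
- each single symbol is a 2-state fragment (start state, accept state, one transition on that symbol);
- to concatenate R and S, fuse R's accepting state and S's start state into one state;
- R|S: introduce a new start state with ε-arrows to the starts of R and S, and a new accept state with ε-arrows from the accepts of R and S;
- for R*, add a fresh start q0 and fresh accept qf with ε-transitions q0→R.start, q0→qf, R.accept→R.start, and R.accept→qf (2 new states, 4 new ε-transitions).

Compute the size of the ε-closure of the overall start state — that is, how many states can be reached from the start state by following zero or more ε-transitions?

Compute the ε-closure size of each fragment's start state recursively; a symbol fragment's start has no outgoing ε-edge, so its closure is just itself (size 1).
  1|0 — |ε-closure| = 1 + 1 + 1 = 3 (the new accept is not ε-reachable since no branch accepts ε)
  (1|0)* — |ε-closure| = 1 (new start) + 3 (body) + 1 (new accept) = 5
  (1|0)*0 — the left operand accepts ε, so the closure extends into the next operand (the shared merged state is already counted); |ε-closure| = 5 + (1−1) = 5
  ((1|0)*0)* — the star's fresh start ε-reaches both the body's start and the fresh accept: |ε-closure| = 2 + 5 = 7
  1|((1|0)*0)* — new start ε-reaches every alternative's start; at least one alternative accepts ε, so the union's new accept is reached too: |ε-closure| = 1 + 1 + 7 + 1 = 10
  0|1 — new start ε-reaches every alternative's start; none of them accept ε, so the new accept is not reached: |ε-closure| = 1 + 1 + 1 = 3
  (1|((1|0)*0)*)(0|1)1 — |ε-closure| = 10 + (3−1) = 12 (closure spills across the concat boundary because the left factor accepts ε)

12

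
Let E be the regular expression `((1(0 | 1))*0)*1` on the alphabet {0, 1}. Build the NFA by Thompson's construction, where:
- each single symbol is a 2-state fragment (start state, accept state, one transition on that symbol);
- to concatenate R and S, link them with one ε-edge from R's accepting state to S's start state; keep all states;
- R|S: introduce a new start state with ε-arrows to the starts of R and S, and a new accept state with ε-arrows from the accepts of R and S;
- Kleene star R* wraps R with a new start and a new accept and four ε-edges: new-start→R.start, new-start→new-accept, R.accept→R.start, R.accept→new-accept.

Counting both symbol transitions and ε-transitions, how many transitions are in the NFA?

20

Bottom-up over the parse tree:
Each of the 5 symbol leaves contributes 1 transition (1 symbol, 0 ε).
  0 | 1 — 6 transitions (2 symbol, 4 ε)
  1(0 | 1) — 8 transitions (3 symbol, 5 ε)
  (1(0 | 1))* — 12 transitions (3 symbol, 9 ε)
  (1(0 | 1))*0 — 14 transitions (4 symbol, 10 ε)
  ((1(0 | 1))*0)* — 18 transitions (4 symbol, 14 ε)
  ((1(0 | 1))*0)*1 — 20 transitions (5 symbol, 15 ε)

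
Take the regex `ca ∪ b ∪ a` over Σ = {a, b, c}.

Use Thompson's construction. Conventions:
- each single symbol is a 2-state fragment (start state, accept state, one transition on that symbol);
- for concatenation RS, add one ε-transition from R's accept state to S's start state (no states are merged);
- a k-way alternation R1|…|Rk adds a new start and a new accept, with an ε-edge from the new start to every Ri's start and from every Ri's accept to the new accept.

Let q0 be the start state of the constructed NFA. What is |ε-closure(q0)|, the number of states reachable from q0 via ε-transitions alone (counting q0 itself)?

Let C(F) = |ε-closure(F.start)| within fragment F, and note whether F accepts ε. Symbol fragments have C = 1 and do not accept ε. Then:
  ca — |closure| equals the left operand's closure size = 1 (its accept is not ε-reachable, so the closure stops there)
  ca ∪ b ∪ a — new start ε-reaches every alternative's start; none of them accept ε, so the new accept is not reached: |closure| = 1 + 1 + 1 + 1 = 4

4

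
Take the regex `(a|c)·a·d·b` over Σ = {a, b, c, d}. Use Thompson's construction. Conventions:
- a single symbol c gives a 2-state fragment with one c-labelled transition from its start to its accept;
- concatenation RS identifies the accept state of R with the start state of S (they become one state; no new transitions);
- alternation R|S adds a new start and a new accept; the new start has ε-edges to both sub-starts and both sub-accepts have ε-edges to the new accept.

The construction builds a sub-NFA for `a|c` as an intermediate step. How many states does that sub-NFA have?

Fragment for `a|c`:
Each of the 2 symbol leaves contributes a 2-state fragment.
  a|c = 6 states

6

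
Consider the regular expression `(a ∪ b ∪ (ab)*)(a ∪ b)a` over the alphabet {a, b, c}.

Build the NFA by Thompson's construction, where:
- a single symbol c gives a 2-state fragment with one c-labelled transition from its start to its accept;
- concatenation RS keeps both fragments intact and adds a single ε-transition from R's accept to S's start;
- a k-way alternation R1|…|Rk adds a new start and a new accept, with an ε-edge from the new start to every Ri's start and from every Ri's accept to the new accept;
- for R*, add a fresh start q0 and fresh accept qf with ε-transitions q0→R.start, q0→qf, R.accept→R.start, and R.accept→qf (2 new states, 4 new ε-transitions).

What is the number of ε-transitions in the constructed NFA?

17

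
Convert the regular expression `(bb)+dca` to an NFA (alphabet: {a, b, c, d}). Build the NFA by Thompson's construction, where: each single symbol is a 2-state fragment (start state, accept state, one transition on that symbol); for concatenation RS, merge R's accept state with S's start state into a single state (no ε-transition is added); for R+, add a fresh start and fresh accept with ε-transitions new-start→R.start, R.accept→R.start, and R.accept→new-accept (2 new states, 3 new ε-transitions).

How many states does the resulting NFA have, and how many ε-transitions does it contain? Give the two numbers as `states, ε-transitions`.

Per subexpression:
Each of the 5 symbol leaves contributes 2 states and 0 ε-transitions.
  bb — 3 states, 0 ε-transitions
  (bb)+ — 5 states, 3 ε-transitions
  (bb)+dca — 8 states, 3 ε-transitions

8, 3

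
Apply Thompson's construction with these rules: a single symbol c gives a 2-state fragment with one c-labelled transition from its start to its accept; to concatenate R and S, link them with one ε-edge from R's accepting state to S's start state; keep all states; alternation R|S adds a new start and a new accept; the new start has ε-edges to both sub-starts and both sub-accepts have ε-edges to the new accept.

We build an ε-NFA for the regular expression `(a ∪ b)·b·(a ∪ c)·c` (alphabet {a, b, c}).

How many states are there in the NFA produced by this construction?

By structural recursion:
Each of the 6 symbol leaves contributes a 2-state fragment.
  a ∪ b — 6 states
  a ∪ c — 6 states
  (a ∪ b)·b·(a ∪ c)·c — 16 states

16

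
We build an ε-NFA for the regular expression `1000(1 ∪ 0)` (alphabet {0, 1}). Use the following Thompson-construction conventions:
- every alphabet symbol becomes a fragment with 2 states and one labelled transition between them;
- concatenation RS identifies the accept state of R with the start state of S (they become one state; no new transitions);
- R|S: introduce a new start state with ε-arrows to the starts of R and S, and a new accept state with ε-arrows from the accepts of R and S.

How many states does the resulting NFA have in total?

10

Bottom-up over the parse tree:
Each of the 6 symbol leaves contributes a 2-state fragment.
  1 ∪ 0 : 6 states
  1000(1 ∪ 0) : 10 states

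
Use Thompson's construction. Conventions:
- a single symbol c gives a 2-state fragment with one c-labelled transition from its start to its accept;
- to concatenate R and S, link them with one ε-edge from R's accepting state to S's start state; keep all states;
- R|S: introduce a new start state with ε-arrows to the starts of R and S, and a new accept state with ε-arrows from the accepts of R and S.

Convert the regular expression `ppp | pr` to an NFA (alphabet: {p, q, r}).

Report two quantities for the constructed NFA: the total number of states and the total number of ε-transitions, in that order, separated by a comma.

By structural recursion:
Each of the 5 symbol leaves contributes 2 states and 0 ε-transitions.
  ppp = 6 states, 2 ε-transitions
  pr = 4 states, 1 ε-transition
  ppp | pr = 12 states, 7 ε-transitions

12, 7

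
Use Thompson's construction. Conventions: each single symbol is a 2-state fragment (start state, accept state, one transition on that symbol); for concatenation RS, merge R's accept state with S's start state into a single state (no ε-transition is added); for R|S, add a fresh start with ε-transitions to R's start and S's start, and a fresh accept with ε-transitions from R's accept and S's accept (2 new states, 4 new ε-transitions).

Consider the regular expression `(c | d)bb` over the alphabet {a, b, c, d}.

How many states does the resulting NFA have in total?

8

By structural recursion:
Each of the 4 symbol leaves contributes a 2-state fragment.
  c | d → 6 states
  (c | d)bb → 8 states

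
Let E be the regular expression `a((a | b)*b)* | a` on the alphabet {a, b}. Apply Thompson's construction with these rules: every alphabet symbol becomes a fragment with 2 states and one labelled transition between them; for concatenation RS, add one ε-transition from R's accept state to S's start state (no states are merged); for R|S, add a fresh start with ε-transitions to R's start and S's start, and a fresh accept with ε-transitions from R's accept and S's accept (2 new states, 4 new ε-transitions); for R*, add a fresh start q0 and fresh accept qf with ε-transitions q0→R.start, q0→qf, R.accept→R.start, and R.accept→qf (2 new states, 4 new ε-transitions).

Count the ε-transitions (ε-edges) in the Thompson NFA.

18

Per subexpression:
Each of the 5 symbol leaves contributes 0 ε-transitions.
  a | b : 4 ε-transitions
  (a | b)* : 8 ε-transitions
  (a | b)*b : 9 ε-transitions
  ((a | b)*b)* : 13 ε-transitions
  a((a | b)*b)* : 14 ε-transitions
  a((a | b)*b)* | a : 18 ε-transitions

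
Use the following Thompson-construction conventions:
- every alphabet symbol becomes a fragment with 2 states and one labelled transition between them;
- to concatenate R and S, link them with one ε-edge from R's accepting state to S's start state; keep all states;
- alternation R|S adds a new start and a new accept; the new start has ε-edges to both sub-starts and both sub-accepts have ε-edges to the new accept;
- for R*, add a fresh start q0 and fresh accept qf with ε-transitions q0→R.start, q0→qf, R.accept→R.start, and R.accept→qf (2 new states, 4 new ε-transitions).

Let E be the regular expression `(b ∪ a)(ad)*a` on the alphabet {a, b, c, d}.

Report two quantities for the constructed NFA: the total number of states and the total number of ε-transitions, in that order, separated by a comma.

By structural recursion:
Each of the 5 symbol leaves contributes 2 states and 0 ε-transitions.
  b ∪ a = 6 states, 4 ε-transitions
  ad = 4 states, 1 ε-transition
  (ad)* = 6 states, 5 ε-transitions
  (b ∪ a)(ad)*a = 14 states, 11 ε-transitions

14, 11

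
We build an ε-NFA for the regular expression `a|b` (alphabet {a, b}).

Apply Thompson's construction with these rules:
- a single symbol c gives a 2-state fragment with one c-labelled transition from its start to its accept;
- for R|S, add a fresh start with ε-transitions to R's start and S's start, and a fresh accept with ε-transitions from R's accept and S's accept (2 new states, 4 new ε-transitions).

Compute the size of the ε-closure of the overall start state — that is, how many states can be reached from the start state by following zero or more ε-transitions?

3

Let C(F) = |ε-closure(F.start)| within fragment F, and note whether F accepts ε. Symbol fragments have C = 1 and do not accept ε. Then:
  a|b → |closure| = 1 + 1 + 1 = 3 (the new accept is not ε-reachable since no branch accepts ε)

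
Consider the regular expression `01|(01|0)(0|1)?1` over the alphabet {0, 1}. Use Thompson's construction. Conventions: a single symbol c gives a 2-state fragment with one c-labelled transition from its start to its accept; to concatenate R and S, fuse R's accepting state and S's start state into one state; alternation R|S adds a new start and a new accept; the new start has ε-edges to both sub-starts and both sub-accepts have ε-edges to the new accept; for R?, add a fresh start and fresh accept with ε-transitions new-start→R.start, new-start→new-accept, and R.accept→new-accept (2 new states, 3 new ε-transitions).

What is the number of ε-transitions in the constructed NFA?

Building bottom-up:
Each of the 8 symbol leaves contributes 0 ε-transitions.
  01 → 0 ε-transitions
  01 → 0 ε-transitions
  01|0 → 4 ε-transitions
  0|1 → 4 ε-transitions
  (0|1)? → 7 ε-transitions
  (01|0)(0|1)?1 → 11 ε-transitions
  01|(01|0)(0|1)?1 → 15 ε-transitions

15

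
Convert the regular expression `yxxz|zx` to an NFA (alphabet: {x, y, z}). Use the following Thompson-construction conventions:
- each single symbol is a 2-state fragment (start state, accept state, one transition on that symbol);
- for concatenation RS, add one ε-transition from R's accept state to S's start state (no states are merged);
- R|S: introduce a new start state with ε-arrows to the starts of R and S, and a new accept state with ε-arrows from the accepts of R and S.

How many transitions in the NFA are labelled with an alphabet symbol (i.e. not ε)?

Building bottom-up:
Each of the 6 symbol leaves contributes exactly 1 symbol transition.
  yxxz — 4 symbol transitions
  zx — 2 symbol transitions
  yxxz|zx — 6 symbol transitions

6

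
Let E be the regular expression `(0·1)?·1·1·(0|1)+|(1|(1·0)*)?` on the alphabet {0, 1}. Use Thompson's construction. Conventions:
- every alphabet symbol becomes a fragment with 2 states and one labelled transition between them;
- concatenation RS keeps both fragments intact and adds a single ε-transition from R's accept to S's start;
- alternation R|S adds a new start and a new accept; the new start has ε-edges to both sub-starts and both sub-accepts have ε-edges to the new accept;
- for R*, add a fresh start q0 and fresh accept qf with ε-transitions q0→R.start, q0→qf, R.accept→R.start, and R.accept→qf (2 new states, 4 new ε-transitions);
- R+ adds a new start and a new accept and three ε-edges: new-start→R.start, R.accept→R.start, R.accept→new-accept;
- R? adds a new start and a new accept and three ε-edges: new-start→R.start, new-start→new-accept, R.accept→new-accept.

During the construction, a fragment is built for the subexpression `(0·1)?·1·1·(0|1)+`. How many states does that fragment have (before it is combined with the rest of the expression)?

Fragment for `(0·1)?·1·1·(0|1)+`:
Each of the 6 symbol leaves contributes a 2-state fragment.
  0·1 — 4 states
  (0·1)? — 6 states
  0|1 — 6 states
  (0|1)+ — 8 states
  (0·1)?·1·1·(0|1)+ — 18 states

18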